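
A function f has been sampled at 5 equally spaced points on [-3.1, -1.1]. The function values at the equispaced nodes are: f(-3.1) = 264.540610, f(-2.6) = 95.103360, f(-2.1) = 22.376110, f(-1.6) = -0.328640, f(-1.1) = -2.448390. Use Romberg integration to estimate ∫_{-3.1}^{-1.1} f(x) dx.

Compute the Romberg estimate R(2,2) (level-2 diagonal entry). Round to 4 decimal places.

R(0,0) (trapezoid, 1 panel, h=2.0000): 262.092220
R(1,0) (trapezoid, 2 panels, h=1.0000): 153.422220
R(2,0) (trapezoid, 4 panels, h=0.5000): 124.098470
R(1,1) = 153.422220 + (153.422220 − 262.092220)/3 = 117.198887
R(2,1) = 124.098470 + (124.098470 − 153.422220)/3 = 114.323887
R(2,2) = 114.323887 + (114.323887 − 117.198887)/15 = 114.132220

114.1322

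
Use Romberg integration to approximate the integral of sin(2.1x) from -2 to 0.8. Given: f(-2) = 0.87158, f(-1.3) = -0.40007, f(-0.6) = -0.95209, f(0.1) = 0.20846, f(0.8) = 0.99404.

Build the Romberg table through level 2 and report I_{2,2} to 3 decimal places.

-0.140

I_{0,0} (trapezoid, 1 panel, h=2.8000): 2.61187
I_{1,0} (trapezoid, 2 panels, h=1.4000): -0.02699
I_{2,0} (trapezoid, 4 panels, h=0.7000): -0.14762
I_{1,1} = -0.02699 + (-0.02699 − 2.61187)/3 = -0.90661
I_{2,1} = -0.14762 + (-0.14762 − (-0.02699))/3 = -0.18783
I_{2,2} = -0.18783 + (-0.18783 − (-0.90661))/15 = -0.13991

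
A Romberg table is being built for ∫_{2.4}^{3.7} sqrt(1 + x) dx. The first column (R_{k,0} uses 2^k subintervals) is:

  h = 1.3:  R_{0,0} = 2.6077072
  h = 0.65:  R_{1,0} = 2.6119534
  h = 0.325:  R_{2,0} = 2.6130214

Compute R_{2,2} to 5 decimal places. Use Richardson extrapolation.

2.61338

Richardson extrapolation on the trapezoidal column (denominator 4−1=3):
R_{1,1} = (4·2.6119534 − 2.6077072) / 3 = 2.6133688
R_{2,1} = (4·2.6130214 − 2.6119534) / 3 = 2.6133774
R_{2,2} = (16·2.6133774 − 2.6133688) / 15 = 2.6133780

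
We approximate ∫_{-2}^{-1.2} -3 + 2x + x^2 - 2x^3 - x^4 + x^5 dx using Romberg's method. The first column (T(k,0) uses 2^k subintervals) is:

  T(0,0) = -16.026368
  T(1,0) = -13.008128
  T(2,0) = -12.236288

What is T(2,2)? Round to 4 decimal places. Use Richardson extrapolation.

-11.9775

Richardson extrapolation on the trapezoidal column (denominator 4−1=3):
T(1,1) = (4·(-13.008128) − (-16.026368)) / 3 = -12.002048
T(2,1) = (4·(-12.236288) − (-13.008128)) / 3 = -11.979008
T(2,2) = -11.979008 + (-11.979008 − (-12.002048))/15 = -11.977472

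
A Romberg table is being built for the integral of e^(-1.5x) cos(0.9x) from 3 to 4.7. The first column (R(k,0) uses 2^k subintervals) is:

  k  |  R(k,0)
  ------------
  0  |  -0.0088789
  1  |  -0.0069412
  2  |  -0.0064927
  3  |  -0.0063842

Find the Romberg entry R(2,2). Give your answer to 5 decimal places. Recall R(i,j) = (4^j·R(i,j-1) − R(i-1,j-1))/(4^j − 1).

Richardson extrapolation on the trapezoidal column (denominator 4−1=3):
R(1,1) = (4·(-0.0069412) − (-0.0088789)) / 3 = -0.0062953
R(2,1) = (4·(-0.0064927) − (-0.0069412)) / 3 = -0.0063432
R(2,2) = -0.0063432 + (-0.0063432 − (-0.0062953))/15 = -0.0063464

-0.00635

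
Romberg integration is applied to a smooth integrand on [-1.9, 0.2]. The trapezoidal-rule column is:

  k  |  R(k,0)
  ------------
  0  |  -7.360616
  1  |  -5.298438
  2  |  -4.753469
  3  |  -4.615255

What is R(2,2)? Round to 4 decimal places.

-4.5692

Richardson extrapolation on the trapezoidal column (denominator 4−1=3):
R(1,1) = (4·(-5.298438) − (-7.360616)) / 3 = -4.611045
R(2,1) = (4·(-4.753469) − (-5.298438)) / 3 = -4.571813
R(2,2) = -4.571813 + (-4.571813 − (-4.611045))/15 = -4.569198
(Column j=1 coincides with Simpson's rule on the same nodes.)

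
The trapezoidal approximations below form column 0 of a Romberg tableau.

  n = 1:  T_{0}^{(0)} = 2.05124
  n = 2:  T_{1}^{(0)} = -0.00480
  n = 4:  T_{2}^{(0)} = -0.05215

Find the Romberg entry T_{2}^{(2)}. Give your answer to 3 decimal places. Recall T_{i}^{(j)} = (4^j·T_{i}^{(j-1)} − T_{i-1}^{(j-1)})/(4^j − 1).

-0.026

T_{1}^{(1)} = -0.00480 + (-0.00480 − 2.05124)/3 = -0.69015
T_{2}^{(1)} = -0.05215 + (-0.05215 − (-0.00480))/3 = -0.06793
T_{2}^{(2)} = -0.06793 + (-0.06793 − (-0.69015))/15 = -0.02645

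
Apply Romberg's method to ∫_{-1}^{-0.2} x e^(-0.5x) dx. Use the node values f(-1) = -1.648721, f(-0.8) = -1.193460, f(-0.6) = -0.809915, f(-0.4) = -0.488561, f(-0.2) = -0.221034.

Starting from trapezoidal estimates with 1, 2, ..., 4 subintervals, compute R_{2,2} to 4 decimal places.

-0.6812

R_{0,0} (trapezoid, 1 panel, h=0.8000): -0.747902
R_{1,0} (trapezoid, 2 panels, h=0.4000): -0.697917
R_{2,0} (trapezoid, 4 panels, h=0.2000): -0.685363
R_{1,1} = -0.697917 + (-0.697917 − (-0.747902))/3 = -0.681255
R_{2,1} = -0.685363 + (-0.685363 − (-0.697917))/3 = -0.681178
R_{2,2} = -0.681178 + (-0.681178 − (-0.681255))/15 = -0.681173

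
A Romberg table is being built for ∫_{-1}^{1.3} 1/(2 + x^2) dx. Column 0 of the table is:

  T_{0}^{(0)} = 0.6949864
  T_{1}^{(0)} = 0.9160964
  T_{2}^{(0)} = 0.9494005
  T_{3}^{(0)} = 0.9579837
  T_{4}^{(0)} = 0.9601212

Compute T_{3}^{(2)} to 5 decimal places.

0.96087

Richardson extrapolation on the trapezoidal column (denominator 4−1=3):
T_{2}^{(1)} = (4·0.9494005 − 0.9160964) / 3 = 0.9605019
T_{3}^{(1)} = (4·0.9579837 − 0.9494005) / 3 = 0.9608448
T_{3}^{(2)} = (16·0.9608448 − 0.9605019) / 15 = 0.9608677
(Column j=1 coincides with Simpson's rule on the same nodes.)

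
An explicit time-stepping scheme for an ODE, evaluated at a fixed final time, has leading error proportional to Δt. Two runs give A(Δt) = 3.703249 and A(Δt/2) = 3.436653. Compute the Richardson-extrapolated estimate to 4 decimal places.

3.1701

The leading error scales as Δt; refining by a factor of 2 reduces it by 2^1 = 2.
Extrapolated value = (2·A(Δt/2) − A(Δt)) / (2 − 1)
= (2·3.436653 − 3.703249) / 1
= 3.170057 / 1 = 3.170057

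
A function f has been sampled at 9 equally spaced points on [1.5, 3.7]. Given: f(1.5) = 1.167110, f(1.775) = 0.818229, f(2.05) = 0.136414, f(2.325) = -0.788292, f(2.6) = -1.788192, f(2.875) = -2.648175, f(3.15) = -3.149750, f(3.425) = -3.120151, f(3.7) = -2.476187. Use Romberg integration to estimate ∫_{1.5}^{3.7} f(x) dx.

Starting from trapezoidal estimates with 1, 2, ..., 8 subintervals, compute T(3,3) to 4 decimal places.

-3.1043

T(0,0) (trapezoid, 1 panel, h=2.2000): -1.439985
T(1,0) (trapezoid, 2 panels, h=1.1000): -2.687004
T(2,0) (trapezoid, 4 panels, h=0.5500): -3.000837
T(3,0) (trapezoid, 8 panels, h=0.2750): -3.078475
T(1,1) = -2.687004 + (-2.687004 − (-1.439985))/3 = -3.102677
T(2,1) = -3.000837 + (-3.000837 − (-2.687004))/3 = -3.105448
T(3,1) = -3.078475 + (-3.078475 − (-3.000837))/3 = -3.104354
T(2,2) = -3.105448 + (-3.105448 − (-3.102677))/15 = -3.105633
T(3,2) = -3.104354 + (-3.104354 − (-3.105448))/15 = -3.104281
T(3,3) = -3.104281 + (-3.104281 − (-3.105633))/63 = -3.104260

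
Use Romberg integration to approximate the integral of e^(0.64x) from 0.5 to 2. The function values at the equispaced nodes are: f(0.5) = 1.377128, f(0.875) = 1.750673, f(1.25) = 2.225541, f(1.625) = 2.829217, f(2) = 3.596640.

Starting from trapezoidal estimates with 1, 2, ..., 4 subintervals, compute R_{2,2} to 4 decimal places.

R_{0,0} (trapezoid, 1 panel, h=1.5000): 3.730326
R_{1,0} (trapezoid, 2 panels, h=0.7500): 3.534319
R_{2,0} (trapezoid, 4 panels, h=0.3750): 3.484618
R_{1,1} = 3.534319 + (3.534319 − 3.730326)/3 = 3.468983
R_{2,1} = 3.484618 + (3.484618 − 3.534319)/3 = 3.468051
R_{2,2} = 3.468051 + (3.468051 − 3.468983)/15 = 3.467989

3.4680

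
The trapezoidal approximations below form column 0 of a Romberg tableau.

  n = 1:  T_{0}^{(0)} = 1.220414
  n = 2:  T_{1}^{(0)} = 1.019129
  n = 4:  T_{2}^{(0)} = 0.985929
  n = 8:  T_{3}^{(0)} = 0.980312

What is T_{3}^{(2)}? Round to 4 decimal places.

Richardson extrapolation on the trapezoidal column (denominator 4−1=3):
T_{2}^{(1)} = 0.985929 + (0.985929 − 1.019129)/3 = 0.974862
T_{3}^{(1)} = (4·0.980312 − 0.985929) / 3 = 0.978440
T_{3}^{(2)} = 0.978440 + (0.978440 − 0.974862)/15 = 0.978679

0.9787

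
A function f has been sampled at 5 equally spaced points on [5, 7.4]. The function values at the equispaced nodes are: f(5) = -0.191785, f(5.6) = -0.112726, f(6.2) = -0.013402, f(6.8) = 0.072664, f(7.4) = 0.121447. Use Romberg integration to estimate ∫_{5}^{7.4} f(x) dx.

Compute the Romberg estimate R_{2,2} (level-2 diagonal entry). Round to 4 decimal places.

R_{0,0} (trapezoid, 1 panel, h=2.4000): -0.084406
R_{1,0} (trapezoid, 2 panels, h=1.2000): -0.058285
R_{2,0} (trapezoid, 4 panels, h=0.6000): -0.053180
R_{1,1} = -0.058285 + (-0.058285 − (-0.084406))/3 = -0.049578
R_{2,1} = -0.053180 + (-0.053180 − (-0.058285))/3 = -0.051478
R_{2,2} = -0.051478 + (-0.051478 − (-0.049578))/15 = -0.051605

-0.0516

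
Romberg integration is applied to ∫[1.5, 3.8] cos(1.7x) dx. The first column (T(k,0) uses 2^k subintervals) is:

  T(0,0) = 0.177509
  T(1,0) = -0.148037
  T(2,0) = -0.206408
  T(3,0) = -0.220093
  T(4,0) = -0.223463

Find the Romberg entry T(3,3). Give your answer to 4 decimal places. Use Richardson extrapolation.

T(1,1) = (4·(-0.148037) − 0.177509) / 3 = -0.256552
T(2,1) = (4·(-0.206408) − (-0.148037)) / 3 = -0.225865
T(3,1) = -0.220093 + (-0.220093 − (-0.206408))/3 = -0.224655
T(2,2) = -0.225865 + (-0.225865 − (-0.256552))/15 = -0.223819
T(3,2) = (16·(-0.224655) − (-0.225865)) / 15 = -0.224574
T(3,3) = (64·(-0.224574) − (-0.223819)) / 63 = -0.224586
(Column j=1 coincides with Simpson's rule on the same nodes.)

-0.2246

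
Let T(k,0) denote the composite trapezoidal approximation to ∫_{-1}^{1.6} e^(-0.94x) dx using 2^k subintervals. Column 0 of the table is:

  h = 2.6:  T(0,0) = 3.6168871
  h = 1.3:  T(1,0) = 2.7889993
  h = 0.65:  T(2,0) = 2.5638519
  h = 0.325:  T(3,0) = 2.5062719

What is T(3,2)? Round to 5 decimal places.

Richardson extrapolation on the trapezoidal column (denominator 4−1=3):
T(2,1) = 2.5638519 + (2.5638519 − 2.7889993)/3 = 2.4888028
T(3,1) = (4·2.5062719 − 2.5638519) / 3 = 2.4870786
T(3,2) = (16·2.4870786 − 2.4888028) / 15 = 2.4869637

2.48696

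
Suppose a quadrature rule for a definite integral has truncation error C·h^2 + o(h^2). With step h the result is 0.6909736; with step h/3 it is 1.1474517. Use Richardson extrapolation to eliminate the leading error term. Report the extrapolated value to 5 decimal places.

Extrapolated value = (9·A(h/3) − A(h)) / (9 − 1)
= (9·1.1474517 − 0.6909736) / 8
= 9.6360917 / 8 = 1.2045115

1.20451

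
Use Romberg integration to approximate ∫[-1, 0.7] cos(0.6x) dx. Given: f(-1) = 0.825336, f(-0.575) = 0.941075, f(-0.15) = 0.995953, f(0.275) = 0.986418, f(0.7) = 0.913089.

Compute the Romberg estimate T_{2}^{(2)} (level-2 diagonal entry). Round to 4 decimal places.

1.6207

T_{0}^{(0)} (trapezoid, 1 panel, h=1.7000): 1.477661
T_{1}^{(0)} (trapezoid, 2 panels, h=0.8500): 1.585391
T_{2}^{(0)} (trapezoid, 4 panels, h=0.4250): 1.611880
T_{1}^{(1)} = 1.585391 + (1.585391 − 1.477661)/3 = 1.621301
T_{2}^{(1)} = 1.611880 + (1.611880 − 1.585391)/3 = 1.620710
T_{2}^{(2)} = 1.620710 + (1.620710 − 1.621301)/15 = 1.620671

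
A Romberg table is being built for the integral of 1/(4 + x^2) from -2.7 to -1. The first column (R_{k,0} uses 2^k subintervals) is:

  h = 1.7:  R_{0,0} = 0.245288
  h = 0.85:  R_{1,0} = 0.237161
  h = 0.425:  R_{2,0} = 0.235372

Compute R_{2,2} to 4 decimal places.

0.2348

Richardson extrapolation on the trapezoidal column (denominator 4−1=3):
R_{1,1} = (4·0.237161 − 0.245288) / 3 = 0.234452
R_{2,1} = (4·0.235372 − 0.237161) / 3 = 0.234776
R_{2,2} = (16·0.234776 − 0.234452) / 15 = 0.234798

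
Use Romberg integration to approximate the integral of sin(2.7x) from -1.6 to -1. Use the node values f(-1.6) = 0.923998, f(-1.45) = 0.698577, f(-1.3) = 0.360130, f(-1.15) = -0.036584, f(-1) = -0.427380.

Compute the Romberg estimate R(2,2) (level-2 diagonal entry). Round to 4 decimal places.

R(0,0) (trapezoid, 1 panel, h=0.6000): 0.148985
R(1,0) (trapezoid, 2 panels, h=0.3000): 0.182532
R(2,0) (trapezoid, 4 panels, h=0.1500): 0.190565
R(1,1) = 0.182532 + (0.182532 − 0.148985)/3 = 0.193714
R(2,1) = 0.190565 + (0.190565 − 0.182532)/3 = 0.193243
R(2,2) = 0.193243 + (0.193243 − 0.193714)/15 = 0.193212

0.1932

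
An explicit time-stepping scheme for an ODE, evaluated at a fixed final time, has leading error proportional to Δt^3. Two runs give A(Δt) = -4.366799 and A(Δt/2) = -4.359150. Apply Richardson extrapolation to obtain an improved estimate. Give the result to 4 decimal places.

The leading error scales as Δt^3; refining by a factor of 2 reduces it by 2^3 = 8.
Extrapolated value = (8·A(Δt/2) − A(Δt)) / (8 − 1)
= (8·(-4.359150) − (-4.366799)) / 7
= -30.506401 / 7 = -4.358057

-4.3581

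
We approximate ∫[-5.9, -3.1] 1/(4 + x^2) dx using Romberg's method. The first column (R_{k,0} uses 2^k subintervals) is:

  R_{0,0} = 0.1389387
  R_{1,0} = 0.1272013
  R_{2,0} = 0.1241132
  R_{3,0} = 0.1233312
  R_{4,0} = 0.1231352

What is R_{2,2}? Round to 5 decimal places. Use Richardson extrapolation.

Richardson extrapolation on the trapezoidal column (denominator 4−1=3):
R_{1,1} = 0.1272013 + (0.1272013 − 0.1389387)/3 = 0.1232888
R_{2,1} = 0.1241132 + (0.1241132 − 0.1272013)/3 = 0.1230838
R_{2,2} = 0.1230838 + (0.1230838 − 0.1232888)/15 = 0.1230701

0.12307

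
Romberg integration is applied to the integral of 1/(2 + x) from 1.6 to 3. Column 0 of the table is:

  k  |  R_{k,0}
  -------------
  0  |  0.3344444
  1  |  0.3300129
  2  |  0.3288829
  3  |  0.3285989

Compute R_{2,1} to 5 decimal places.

0.32851

Richardson extrapolation on the trapezoidal column (denominator 4−1=3):
R_{2,1} = 0.3288829 + (0.3288829 − 0.3300129)/3 = 0.3285062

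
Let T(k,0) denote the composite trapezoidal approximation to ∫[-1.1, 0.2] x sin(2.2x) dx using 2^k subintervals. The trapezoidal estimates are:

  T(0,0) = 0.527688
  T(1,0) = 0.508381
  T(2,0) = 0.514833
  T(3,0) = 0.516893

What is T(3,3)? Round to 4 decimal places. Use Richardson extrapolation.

0.5176

T(1,1) = 0.508381 + (0.508381 − 0.527688)/3 = 0.501945
T(2,1) = 0.514833 + (0.514833 − 0.508381)/3 = 0.516984
T(3,1) = 0.516893 + (0.516893 − 0.514833)/3 = 0.517580
T(2,2) = 0.516984 + (0.516984 − 0.501945)/15 = 0.517987
T(3,2) = (16·0.517580 − 0.516984) / 15 = 0.517620
T(3,3) = 0.517620 + (0.517620 − 0.517987)/63 = 0.517614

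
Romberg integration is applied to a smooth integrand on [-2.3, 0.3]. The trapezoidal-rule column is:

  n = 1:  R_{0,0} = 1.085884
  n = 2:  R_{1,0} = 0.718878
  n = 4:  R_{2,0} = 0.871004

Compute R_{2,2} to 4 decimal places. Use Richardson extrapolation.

0.9434

R_{1,1} = 0.718878 + (0.718878 − 1.085884)/3 = 0.596543
R_{2,1} = (4·0.871004 − 0.718878) / 3 = 0.921713
R_{2,2} = 0.921713 + (0.921713 − 0.596543)/15 = 0.943391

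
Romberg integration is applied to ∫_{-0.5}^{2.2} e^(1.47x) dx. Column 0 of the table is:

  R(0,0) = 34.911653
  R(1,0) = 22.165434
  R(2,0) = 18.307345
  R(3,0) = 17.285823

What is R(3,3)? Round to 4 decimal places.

16.9399

Richardson extrapolation on the trapezoidal column (denominator 4−1=3):
R(1,1) = (4·22.165434 − 34.911653) / 3 = 17.916694
R(2,1) = 18.307345 + (18.307345 − 22.165434)/3 = 17.021315
R(3,1) = (4·17.285823 − 18.307345) / 3 = 16.945316
R(2,2) = 17.021315 + (17.021315 − 17.916694)/15 = 16.961623
R(3,2) = (16·16.945316 − 17.021315) / 15 = 16.940249
R(3,3) = (64·16.940249 − 16.961623) / 63 = 16.939910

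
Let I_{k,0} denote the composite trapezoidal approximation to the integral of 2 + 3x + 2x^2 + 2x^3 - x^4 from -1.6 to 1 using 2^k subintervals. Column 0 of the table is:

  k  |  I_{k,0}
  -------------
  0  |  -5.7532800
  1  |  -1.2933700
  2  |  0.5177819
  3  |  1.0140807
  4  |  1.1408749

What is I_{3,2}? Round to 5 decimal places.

I_{2,1} = 0.5177819 + (0.5177819 − (-1.2933700))/3 = 1.1214992
I_{3,1} = 1.0140807 + (1.0140807 − 0.5177819)/3 = 1.1795136
I_{3,2} = (16·1.1795136 − 1.1214992) / 15 = 1.1833812
(Column j=1 coincides with Simpson's rule on the same nodes.)

1.18338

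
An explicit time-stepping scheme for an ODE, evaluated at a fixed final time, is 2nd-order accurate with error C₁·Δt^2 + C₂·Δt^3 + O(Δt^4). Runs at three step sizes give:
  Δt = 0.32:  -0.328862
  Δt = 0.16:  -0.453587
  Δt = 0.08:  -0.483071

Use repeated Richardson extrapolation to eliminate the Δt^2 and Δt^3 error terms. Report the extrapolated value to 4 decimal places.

First eliminate the Δt^2 term (factor 2^2 = 4):
  B₁ = (4·(-0.453587) − (-0.328862))/3 = -0.495162
  B₂ = (4·(-0.483071) − (-0.453587))/3 = -0.492899
Then eliminate the Δt^3 term (factor 2^3 = 8):
  (8·(-0.492899) − (-0.495162))/7 = -0.492576

-0.4926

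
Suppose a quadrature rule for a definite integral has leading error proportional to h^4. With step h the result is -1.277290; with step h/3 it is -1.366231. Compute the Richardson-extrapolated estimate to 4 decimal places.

-1.3673

Extrapolated value = (81·A(h/3) − A(h)) / (81 − 1)
= (81·(-1.366231) − (-1.277290)) / 80
= -109.387421 / 80 = -1.367343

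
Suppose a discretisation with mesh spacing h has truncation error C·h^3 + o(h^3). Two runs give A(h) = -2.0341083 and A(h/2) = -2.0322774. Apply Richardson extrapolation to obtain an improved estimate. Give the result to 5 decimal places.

The leading error scales as h^3; refining by a factor of 2 reduces it by 2^3 = 8.
Extrapolated value = (8·A(h/2) − A(h)) / (8 − 1)
= (8·(-2.0322774) − (-2.0341083)) / 7
= -14.2241109 / 7 = -2.0320158

-2.03202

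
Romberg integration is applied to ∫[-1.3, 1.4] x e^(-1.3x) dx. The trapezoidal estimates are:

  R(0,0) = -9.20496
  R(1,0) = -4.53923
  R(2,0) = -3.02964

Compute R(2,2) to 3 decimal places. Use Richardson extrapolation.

-2.496

R(1,1) = (4·(-4.53923) − (-9.20496)) / 3 = -2.98399
R(2,1) = -3.02964 + (-3.02964 − (-4.53923))/3 = -2.52644
R(2,2) = (16·(-2.52644) − (-2.98399)) / 15 = -2.49594
(Column j=1 coincides with Simpson's rule on the same nodes.)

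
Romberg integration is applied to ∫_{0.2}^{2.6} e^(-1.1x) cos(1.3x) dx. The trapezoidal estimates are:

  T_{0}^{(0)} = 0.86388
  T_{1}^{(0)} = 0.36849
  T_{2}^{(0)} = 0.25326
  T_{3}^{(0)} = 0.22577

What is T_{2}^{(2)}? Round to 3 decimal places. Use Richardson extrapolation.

T_{1}^{(1)} = 0.36849 + (0.36849 − 0.86388)/3 = 0.20336
T_{2}^{(1)} = (4·0.25326 − 0.36849) / 3 = 0.21485
T_{2}^{(2)} = 0.21485 + (0.21485 − 0.20336)/15 = 0.21562

0.216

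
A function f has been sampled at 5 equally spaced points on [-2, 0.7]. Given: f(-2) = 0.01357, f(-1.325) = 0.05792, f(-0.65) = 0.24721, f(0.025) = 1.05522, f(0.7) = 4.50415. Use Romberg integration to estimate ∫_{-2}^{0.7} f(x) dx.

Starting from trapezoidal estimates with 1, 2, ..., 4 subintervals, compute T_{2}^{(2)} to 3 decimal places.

T_{0}^{(0)} (trapezoid, 1 panel, h=2.7000): 6.09892
T_{1}^{(0)} (trapezoid, 2 panels, h=1.3500): 3.38319
T_{2}^{(0)} (trapezoid, 4 panels, h=0.6750): 2.44297
T_{1}^{(1)} = 3.38319 + (3.38319 − 6.09892)/3 = 2.47795
T_{2}^{(1)} = 2.44297 + (2.44297 − 3.38319)/3 = 2.12956
T_{2}^{(2)} = 2.12956 + (2.12956 − 2.47795)/15 = 2.10633

2.106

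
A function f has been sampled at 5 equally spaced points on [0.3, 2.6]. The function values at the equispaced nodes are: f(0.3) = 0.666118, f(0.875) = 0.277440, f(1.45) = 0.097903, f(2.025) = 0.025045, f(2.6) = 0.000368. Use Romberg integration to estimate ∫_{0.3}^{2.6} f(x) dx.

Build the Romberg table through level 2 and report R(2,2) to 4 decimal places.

R(0,0) (trapezoid, 1 panel, h=2.3000): 0.766459
R(1,0) (trapezoid, 2 panels, h=1.1500): 0.495818
R(2,0) (trapezoid, 4 panels, h=0.5750): 0.421838
R(1,1) = 0.495818 + (0.495818 − 0.766459)/3 = 0.405604
R(2,1) = 0.421838 + (0.421838 − 0.495818)/3 = 0.397178
R(2,2) = 0.397178 + (0.397178 − 0.405604)/15 = 0.396616

0.3966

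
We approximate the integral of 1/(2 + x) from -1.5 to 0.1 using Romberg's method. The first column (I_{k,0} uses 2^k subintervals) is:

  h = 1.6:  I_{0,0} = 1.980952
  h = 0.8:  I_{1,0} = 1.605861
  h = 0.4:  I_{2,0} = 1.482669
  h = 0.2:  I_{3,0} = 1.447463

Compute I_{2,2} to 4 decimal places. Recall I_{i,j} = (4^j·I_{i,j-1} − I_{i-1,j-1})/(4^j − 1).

1.4390

I_{1,1} = (4·1.605861 − 1.980952) / 3 = 1.480831
I_{2,1} = 1.482669 + (1.482669 − 1.605861)/3 = 1.441605
I_{2,2} = 1.441605 + (1.441605 − 1.480831)/15 = 1.438990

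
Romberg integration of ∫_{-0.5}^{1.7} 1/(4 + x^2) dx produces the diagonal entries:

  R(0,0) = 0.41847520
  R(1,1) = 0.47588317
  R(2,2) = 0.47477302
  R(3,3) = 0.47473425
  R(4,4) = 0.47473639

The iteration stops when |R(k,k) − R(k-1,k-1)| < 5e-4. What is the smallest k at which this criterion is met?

k = 3

|R(1,1) − R(0,0)| = 0.05740797 ≥ 5e-4
|R(2,2) − R(1,1)| = 0.00111015 ≥ 5e-4
|R(3,3) − R(2,2)| = 0.00003877 < 5e-4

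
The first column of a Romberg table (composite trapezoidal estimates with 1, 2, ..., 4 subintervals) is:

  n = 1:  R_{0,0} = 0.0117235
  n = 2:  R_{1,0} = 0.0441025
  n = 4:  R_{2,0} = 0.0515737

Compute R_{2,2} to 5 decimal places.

Richardson extrapolation on the trapezoidal column (denominator 4−1=3):
R_{1,1} = (4·0.0441025 − 0.0117235) / 3 = 0.0548955
R_{2,1} = 0.0515737 + (0.0515737 − 0.0441025)/3 = 0.0540641
R_{2,2} = 0.0540641 + (0.0540641 − 0.0548955)/15 = 0.0540087

0.05401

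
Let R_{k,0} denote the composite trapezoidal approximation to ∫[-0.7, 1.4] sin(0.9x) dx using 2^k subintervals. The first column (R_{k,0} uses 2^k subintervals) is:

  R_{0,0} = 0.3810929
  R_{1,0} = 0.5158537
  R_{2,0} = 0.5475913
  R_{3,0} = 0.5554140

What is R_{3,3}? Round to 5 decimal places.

0.55801

R_{1,1} = (4·0.5158537 − 0.3810929) / 3 = 0.5607740
R_{2,1} = (4·0.5475913 − 0.5158537) / 3 = 0.5581705
R_{3,1} = 0.5554140 + (0.5554140 − 0.5475913)/3 = 0.5580216
R_{2,2} = (16·0.5581705 − 0.5607740) / 15 = 0.5579969
R_{3,2} = 0.5580216 + (0.5580216 − 0.5581705)/15 = 0.5580117
R_{3,3} = 0.5580117 + (0.5580117 − 0.5579969)/63 = 0.5580119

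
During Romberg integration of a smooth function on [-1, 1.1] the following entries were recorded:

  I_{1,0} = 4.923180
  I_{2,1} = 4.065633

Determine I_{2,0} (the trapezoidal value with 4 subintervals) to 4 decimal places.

4.2800

From I_{2,1} = (4·I_{2,0} − I_{1,0})/3, solve for I_{2,0}:
4·I_{2,0} = 3·4.065633 + 4.923180 = 17.120079
I_{2,0} = 4.280020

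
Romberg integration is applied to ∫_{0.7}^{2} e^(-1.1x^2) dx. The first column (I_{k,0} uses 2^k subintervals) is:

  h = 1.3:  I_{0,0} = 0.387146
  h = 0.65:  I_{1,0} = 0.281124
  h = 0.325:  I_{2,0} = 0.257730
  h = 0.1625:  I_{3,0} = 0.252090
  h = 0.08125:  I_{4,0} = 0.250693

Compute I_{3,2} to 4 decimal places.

I_{2,1} = (4·0.257730 − 0.281124) / 3 = 0.249932
I_{3,1} = (4·0.252090 − 0.257730) / 3 = 0.250210
I_{3,2} = 0.250210 + (0.250210 − 0.249932)/15 = 0.250229

0.2502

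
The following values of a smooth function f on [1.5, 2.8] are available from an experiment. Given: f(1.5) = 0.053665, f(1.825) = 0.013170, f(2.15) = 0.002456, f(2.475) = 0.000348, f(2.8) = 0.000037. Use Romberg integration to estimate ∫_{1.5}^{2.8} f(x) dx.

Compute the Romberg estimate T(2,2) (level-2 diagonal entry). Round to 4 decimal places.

T(0,0) (trapezoid, 1 panel, h=1.3000): 0.034906
T(1,0) (trapezoid, 2 panels, h=0.6500): 0.019050
T(2,0) (trapezoid, 4 panels, h=0.3250): 0.013918
T(1,1) = 0.019050 + (0.019050 − 0.034906)/3 = 0.013765
T(2,1) = 0.013918 + (0.013918 − 0.019050)/3 = 0.012207
T(2,2) = 0.012207 + (0.012207 − 0.013765)/15 = 0.012103

0.0121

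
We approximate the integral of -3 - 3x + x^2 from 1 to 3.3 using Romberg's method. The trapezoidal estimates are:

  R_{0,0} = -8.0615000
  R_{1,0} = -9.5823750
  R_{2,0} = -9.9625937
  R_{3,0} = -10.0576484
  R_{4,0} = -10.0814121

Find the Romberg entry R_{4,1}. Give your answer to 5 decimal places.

R_{4,1} = (4·(-10.0814121) − (-10.0576484)) / 3 = -10.0893333

-10.08933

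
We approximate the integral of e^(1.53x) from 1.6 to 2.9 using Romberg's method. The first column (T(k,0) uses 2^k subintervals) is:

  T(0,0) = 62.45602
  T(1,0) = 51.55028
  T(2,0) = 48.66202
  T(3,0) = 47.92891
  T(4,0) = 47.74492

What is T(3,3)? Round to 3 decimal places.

47.684

Richardson extrapolation on the trapezoidal column (denominator 4−1=3):
T(1,1) = (4·51.55028 − 62.45602) / 3 = 47.91503
T(2,1) = (4·48.66202 − 51.55028) / 3 = 47.69927
T(3,1) = 47.92891 + (47.92891 − 48.66202)/3 = 47.68454
T(2,2) = (16·47.69927 − 47.91503) / 15 = 47.68489
T(3,2) = 47.68454 + (47.68454 − 47.69927)/15 = 47.68356
T(3,3) = 47.68356 + (47.68356 − 47.68489)/63 = 47.68354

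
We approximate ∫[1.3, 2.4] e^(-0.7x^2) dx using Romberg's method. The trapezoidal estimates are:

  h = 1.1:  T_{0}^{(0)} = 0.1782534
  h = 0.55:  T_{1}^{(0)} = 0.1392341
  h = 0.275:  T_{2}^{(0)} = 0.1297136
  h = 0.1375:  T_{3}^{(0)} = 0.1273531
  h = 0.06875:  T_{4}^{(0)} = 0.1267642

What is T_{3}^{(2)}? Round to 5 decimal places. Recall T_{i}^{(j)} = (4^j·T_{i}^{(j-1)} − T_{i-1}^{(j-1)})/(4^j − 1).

0.12657

T_{2}^{(1)} = (4·0.1297136 − 0.1392341) / 3 = 0.1265401
T_{3}^{(1)} = (4·0.1273531 − 0.1297136) / 3 = 0.1265663
T_{3}^{(2)} = 0.1265663 + (0.1265663 − 0.1265401)/15 = 0.1265680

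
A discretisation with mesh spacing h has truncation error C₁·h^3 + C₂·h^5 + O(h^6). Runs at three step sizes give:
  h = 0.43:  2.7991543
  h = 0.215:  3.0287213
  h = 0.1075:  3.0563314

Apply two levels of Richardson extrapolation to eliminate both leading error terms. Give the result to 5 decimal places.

3.06024

First eliminate the h^3 term (factor 2^3 = 8):
  B₁ = (8·3.0287213 − 2.7991543)/7 = 3.0615166
  B₂ = (8·3.0563314 − 3.0287213)/7 = 3.0602757
Then eliminate the h^5 term (factor 2^5 = 32):
  (32·3.0602757 − 3.0615166)/31 = 3.0602357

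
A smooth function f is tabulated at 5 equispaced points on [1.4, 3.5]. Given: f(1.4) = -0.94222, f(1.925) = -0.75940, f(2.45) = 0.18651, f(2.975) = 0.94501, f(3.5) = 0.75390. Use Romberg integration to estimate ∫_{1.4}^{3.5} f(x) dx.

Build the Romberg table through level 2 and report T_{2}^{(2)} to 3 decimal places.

T_{0}^{(0)} (trapezoid, 1 panel, h=2.1000): -0.19774
T_{1}^{(0)} (trapezoid, 2 panels, h=1.0500): 0.09697
T_{2}^{(0)} (trapezoid, 4 panels, h=0.5250): 0.14593
T_{1}^{(1)} = 0.09697 + (0.09697 − (-0.19774))/3 = 0.19521
T_{2}^{(1)} = 0.14593 + (0.14593 − 0.09697)/3 = 0.16225
T_{2}^{(2)} = 0.16225 + (0.16225 − 0.19521)/15 = 0.16005

0.160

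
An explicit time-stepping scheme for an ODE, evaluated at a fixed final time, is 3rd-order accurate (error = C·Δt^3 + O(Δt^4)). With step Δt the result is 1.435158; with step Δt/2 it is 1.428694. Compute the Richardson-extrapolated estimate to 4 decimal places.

The leading error scales as Δt^3; refining by a factor of 2 reduces it by 2^3 = 8.
Extrapolated value = (8·A(Δt/2) − A(Δt)) / (8 − 1)
= (8·1.428694 − 1.435158) / 7
= 9.994394 / 7 = 1.427771

1.4278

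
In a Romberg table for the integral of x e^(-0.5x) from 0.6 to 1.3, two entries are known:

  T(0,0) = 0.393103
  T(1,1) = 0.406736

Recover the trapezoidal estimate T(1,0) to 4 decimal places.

From T(1,1) = (4·T(1,0) − T(0,0))/3, solve for T(1,0):
4·T(1,0) = 3·0.406736 + 0.393103 = 1.613311
T(1,0) = 0.403328

0.4033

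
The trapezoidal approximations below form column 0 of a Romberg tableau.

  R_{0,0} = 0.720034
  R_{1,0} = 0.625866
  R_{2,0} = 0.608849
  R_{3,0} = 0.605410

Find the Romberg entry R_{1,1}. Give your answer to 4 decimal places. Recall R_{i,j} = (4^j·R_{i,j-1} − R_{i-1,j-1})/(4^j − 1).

0.5945

R_{1,1} = (4·0.625866 − 0.720034) / 3 = 0.594477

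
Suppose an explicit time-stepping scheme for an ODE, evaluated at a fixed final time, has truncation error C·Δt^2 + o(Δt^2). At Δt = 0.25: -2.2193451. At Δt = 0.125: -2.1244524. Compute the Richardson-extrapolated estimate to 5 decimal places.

The leading error scales as Δt^2; refining by a factor of 2 reduces it by 2^2 = 4.
Extrapolated value = (4·A(Δt/2) − A(Δt)) / (4 − 1)
= (4·(-2.1244524) − (-2.2193451)) / 3
= -6.2784645 / 3 = -2.0928215

-2.09282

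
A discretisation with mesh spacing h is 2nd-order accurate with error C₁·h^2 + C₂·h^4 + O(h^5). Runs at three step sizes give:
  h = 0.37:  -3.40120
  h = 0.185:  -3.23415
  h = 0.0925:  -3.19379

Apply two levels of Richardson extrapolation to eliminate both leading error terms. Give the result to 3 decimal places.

First eliminate the h^2 term (factor 2^2 = 4):
  B₁ = (4·(-3.23415) − (-3.40120))/3 = -3.17847
  B₂ = (4·(-3.19379) − (-3.23415))/3 = -3.18034
Then eliminate the h^4 term (factor 2^4 = 16):
  (16·(-3.18034) − (-3.17847))/15 = -3.18046

-3.180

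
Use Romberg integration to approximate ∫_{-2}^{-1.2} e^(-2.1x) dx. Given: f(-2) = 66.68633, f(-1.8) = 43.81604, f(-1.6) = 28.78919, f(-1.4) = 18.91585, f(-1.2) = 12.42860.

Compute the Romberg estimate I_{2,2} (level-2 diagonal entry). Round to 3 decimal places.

I_{0,0} (trapezoid, 1 panel, h=0.8000): 31.64597
I_{1,0} (trapezoid, 2 panels, h=0.4000): 27.33866
I_{2,0} (trapezoid, 4 panels, h=0.2000): 26.21571
I_{1,1} = 27.33866 + (27.33866 − 31.64597)/3 = 25.90289
I_{2,1} = 26.21571 + (26.21571 − 27.33866)/3 = 25.84139
I_{2,2} = 25.84139 + (25.84139 − 25.90289)/15 = 25.83729

25.837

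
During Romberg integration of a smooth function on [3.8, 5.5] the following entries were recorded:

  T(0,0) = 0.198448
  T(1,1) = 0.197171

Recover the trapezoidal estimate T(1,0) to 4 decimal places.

From T(1,1) = (4·T(1,0) − T(0,0))/3, solve for T(1,0):
4·T(1,0) = 3·0.197171 + 0.198448 = 0.789961
T(1,0) = 0.197490

0.1975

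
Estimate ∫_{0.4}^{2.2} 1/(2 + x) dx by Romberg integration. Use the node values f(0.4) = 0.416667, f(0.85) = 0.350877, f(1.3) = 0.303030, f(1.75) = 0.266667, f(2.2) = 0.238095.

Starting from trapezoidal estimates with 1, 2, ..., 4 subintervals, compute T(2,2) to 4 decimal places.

0.5596

T(0,0) (trapezoid, 1 panel, h=1.8000): 0.589286
T(1,0) (trapezoid, 2 panels, h=0.9000): 0.567370
T(2,0) (trapezoid, 4 panels, h=0.4500): 0.561580
T(1,1) = 0.567370 + (0.567370 − 0.589286)/3 = 0.560065
T(2,1) = 0.561580 + (0.561580 − 0.567370)/3 = 0.559650
T(2,2) = 0.559650 + (0.559650 − 0.560065)/15 = 0.559622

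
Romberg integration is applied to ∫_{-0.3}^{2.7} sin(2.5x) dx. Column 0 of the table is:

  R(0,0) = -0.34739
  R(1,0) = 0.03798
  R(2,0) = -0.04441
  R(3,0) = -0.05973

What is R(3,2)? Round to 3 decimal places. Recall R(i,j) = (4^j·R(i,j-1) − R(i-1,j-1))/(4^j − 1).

-0.064

R(2,1) = (4·(-0.04441) − 0.03798) / 3 = -0.07187
R(3,1) = (4·(-0.05973) − (-0.04441)) / 3 = -0.06484
R(3,2) = -0.06484 + (-0.06484 − (-0.07187))/15 = -0.06437
(Column j=1 coincides with Simpson's rule on the same nodes.)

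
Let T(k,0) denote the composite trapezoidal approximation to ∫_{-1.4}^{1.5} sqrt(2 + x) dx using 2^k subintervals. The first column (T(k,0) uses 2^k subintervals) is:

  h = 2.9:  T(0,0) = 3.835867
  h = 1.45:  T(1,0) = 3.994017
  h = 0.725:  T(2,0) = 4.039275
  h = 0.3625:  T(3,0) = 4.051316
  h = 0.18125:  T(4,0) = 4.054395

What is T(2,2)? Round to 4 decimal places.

Richardson extrapolation on the trapezoidal column (denominator 4−1=3):
T(1,1) = 3.994017 + (3.994017 − 3.835867)/3 = 4.046734
T(2,1) = (4·4.039275 − 3.994017) / 3 = 4.054361
T(2,2) = 4.054361 + (4.054361 − 4.046734)/15 = 4.054869

4.0549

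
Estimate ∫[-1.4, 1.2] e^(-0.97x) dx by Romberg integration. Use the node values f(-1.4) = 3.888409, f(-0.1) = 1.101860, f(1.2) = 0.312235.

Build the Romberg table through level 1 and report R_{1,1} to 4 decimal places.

R_{0,0} (trapezoid, 1 panel, h=2.6000): 5.460837
R_{1,0} (trapezoid, 2 panels, h=1.3000): 4.162837
R_{1,1} = 4.162837 + (4.162837 − 5.460837)/3 = 3.730170

3.7302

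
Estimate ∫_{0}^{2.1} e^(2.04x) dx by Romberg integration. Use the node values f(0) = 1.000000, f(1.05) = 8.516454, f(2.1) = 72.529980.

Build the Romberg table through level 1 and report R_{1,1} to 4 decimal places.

R_{0,0} (trapezoid, 1 panel, h=2.1000): 77.206479
R_{1,0} (trapezoid, 2 panels, h=1.0500): 47.545516
R_{1,1} = 47.545516 + (47.545516 − 77.206479)/3 = 37.658528

37.6585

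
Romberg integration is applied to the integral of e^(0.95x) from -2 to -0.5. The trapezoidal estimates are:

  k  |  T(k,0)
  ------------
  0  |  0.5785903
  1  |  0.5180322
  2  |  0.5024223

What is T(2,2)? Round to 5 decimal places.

0.49718

Richardson extrapolation on the trapezoidal column (denominator 4−1=3):
T(1,1) = (4·0.5180322 − 0.5785903) / 3 = 0.4978462
T(2,1) = 0.5024223 + (0.5024223 − 0.5180322)/3 = 0.4972190
T(2,2) = 0.4972190 + (0.4972190 − 0.4978462)/15 = 0.4971772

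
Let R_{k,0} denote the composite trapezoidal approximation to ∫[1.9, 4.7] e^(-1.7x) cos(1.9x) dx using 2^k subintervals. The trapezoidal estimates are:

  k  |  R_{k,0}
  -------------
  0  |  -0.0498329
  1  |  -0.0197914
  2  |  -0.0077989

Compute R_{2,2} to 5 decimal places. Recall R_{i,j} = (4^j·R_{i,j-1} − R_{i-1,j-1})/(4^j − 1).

Richardson extrapolation on the trapezoidal column (denominator 4−1=3):
R_{1,1} = (4·(-0.0197914) − (-0.0498329)) / 3 = -0.0097776
R_{2,1} = -0.0077989 + (-0.0077989 − (-0.0197914))/3 = -0.0038014
R_{2,2} = -0.0038014 + (-0.0038014 − (-0.0097776))/15 = -0.0034030

-0.00340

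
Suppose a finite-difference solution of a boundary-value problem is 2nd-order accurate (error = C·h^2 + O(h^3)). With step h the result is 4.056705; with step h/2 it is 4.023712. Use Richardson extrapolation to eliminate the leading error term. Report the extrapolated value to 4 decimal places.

The leading error scales as h^2; refining by a factor of 2 reduces it by 2^2 = 4.
Extrapolated value = (4·A(h/2) − A(h)) / (4 − 1)
= (4·4.023712 − 4.056705) / 3
= 12.038143 / 3 = 4.012714

4.0127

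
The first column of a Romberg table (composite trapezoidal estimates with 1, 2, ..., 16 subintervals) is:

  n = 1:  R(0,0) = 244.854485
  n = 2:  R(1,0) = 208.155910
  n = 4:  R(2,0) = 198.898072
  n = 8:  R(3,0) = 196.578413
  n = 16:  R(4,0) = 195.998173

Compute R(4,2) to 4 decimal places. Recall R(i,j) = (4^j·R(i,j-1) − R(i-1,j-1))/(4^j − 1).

195.8047

R(3,1) = 196.578413 + (196.578413 − 198.898072)/3 = 195.805193
R(4,1) = (4·195.998173 − 196.578413) / 3 = 195.804760
R(4,2) = (16·195.804760 − 195.805193) / 15 = 195.804731
(Column j=1 coincides with Simpson's rule on the same nodes.)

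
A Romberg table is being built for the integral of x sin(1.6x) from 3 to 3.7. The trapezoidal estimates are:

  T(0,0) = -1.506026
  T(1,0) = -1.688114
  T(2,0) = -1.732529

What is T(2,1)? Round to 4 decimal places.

T(2,1) = -1.732529 + (-1.732529 − (-1.688114))/3 = -1.747334

-1.7473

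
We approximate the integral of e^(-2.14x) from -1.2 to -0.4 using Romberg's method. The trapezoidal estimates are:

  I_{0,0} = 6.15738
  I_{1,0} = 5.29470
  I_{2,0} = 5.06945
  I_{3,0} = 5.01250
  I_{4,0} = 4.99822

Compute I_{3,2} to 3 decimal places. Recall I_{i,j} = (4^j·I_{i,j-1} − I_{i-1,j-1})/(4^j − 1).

4.993

I_{2,1} = (4·5.06945 − 5.29470) / 3 = 4.99437
I_{3,1} = (4·5.01250 − 5.06945) / 3 = 4.99352
I_{3,2} = 4.99352 + (4.99352 − 4.99437)/15 = 4.99346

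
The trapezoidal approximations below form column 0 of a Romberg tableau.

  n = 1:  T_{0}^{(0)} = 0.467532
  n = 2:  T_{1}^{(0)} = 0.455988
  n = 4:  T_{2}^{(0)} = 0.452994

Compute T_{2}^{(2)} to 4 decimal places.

Richardson extrapolation on the trapezoidal column (denominator 4−1=3):
T_{1}^{(1)} = (4·0.455988 − 0.467532) / 3 = 0.452140
T_{2}^{(1)} = 0.452994 + (0.452994 − 0.455988)/3 = 0.451996
T_{2}^{(2)} = 0.451996 + (0.451996 − 0.452140)/15 = 0.451986

0.4520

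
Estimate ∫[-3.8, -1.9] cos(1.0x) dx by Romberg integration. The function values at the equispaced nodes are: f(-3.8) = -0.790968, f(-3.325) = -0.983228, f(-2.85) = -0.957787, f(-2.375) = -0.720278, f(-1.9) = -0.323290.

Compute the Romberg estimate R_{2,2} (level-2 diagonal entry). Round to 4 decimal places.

-1.5581

R_{0,0} (trapezoid, 1 panel, h=1.9000): -1.058545
R_{1,0} (trapezoid, 2 panels, h=0.9500): -1.439170
R_{2,0} (trapezoid, 4 panels, h=0.4750): -1.528750
R_{1,1} = -1.439170 + (-1.439170 − (-1.058545))/3 = -1.566045
R_{2,1} = -1.528750 + (-1.528750 − (-1.439170))/3 = -1.558610
R_{2,2} = -1.558610 + (-1.558610 − (-1.566045))/15 = -1.558114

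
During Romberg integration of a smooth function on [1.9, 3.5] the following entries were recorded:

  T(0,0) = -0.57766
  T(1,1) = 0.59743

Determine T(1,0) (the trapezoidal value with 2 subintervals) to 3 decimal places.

0.304

From T(1,1) = (4·T(1,0) − T(0,0))/3, solve for T(1,0):
4·T(1,0) = 3·0.59743 + (-0.57766) = 1.21463
T(1,0) = 0.30366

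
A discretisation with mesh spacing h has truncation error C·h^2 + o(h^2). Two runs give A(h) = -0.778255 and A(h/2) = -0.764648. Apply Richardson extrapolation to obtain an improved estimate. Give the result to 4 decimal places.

Extrapolated value = (4·A(h/2) − A(h)) / (4 − 1)
= (4·(-0.764648) − (-0.778255)) / 3
= -2.280337 / 3 = -0.760112

-0.7601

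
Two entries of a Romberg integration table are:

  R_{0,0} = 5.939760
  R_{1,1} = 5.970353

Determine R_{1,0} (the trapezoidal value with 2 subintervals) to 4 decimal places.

From R_{1,1} = (4·R_{1,0} − R_{0,0})/3, solve for R_{1,0}:
4·R_{1,0} = 3·5.970353 + 5.939760 = 23.850819
R_{1,0} = 5.962705

5.9627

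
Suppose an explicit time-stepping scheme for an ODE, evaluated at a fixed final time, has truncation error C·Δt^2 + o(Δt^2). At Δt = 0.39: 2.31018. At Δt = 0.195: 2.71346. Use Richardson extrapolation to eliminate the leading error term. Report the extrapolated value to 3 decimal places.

The leading error scales as Δt^2; refining by a factor of 2 reduces it by 2^2 = 4.
Extrapolated value = (4·A(Δt/2) − A(Δt)) / (4 − 1)
= (4·2.71346 − 2.31018) / 3
= 8.54366 / 3 = 2.84789

2.848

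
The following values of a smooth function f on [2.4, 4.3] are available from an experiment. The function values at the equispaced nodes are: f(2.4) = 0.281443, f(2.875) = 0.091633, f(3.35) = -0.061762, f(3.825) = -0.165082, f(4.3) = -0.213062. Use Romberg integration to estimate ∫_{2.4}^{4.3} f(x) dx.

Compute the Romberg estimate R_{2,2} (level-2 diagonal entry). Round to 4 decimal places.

-0.0552

R_{0,0} (trapezoid, 1 panel, h=1.9000): 0.064962
R_{1,0} (trapezoid, 2 panels, h=0.9500): -0.026193
R_{2,0} (trapezoid, 4 panels, h=0.4750): -0.047985
R_{1,1} = -0.026193 + (-0.026193 − 0.064962)/3 = -0.056578
R_{2,1} = -0.047985 + (-0.047985 − (-0.026193))/3 = -0.055249
R_{2,2} = -0.055249 + (-0.055249 − (-0.056578))/15 = -0.055160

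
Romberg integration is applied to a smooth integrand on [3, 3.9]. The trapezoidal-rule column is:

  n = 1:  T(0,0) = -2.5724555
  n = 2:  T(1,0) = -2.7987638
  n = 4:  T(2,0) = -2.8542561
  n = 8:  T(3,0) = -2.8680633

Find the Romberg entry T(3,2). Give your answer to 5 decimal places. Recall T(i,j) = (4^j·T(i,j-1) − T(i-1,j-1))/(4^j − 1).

Richardson extrapolation on the trapezoidal column (denominator 4−1=3):
T(2,1) = -2.8542561 + (-2.8542561 − (-2.7987638))/3 = -2.8727535
T(3,1) = (4·(-2.8680633) − (-2.8542561)) / 3 = -2.8726657
T(3,2) = (16·(-2.8726657) − (-2.8727535)) / 15 = -2.8726598
(Column j=1 coincides with Simpson's rule on the same nodes.)

-2.87266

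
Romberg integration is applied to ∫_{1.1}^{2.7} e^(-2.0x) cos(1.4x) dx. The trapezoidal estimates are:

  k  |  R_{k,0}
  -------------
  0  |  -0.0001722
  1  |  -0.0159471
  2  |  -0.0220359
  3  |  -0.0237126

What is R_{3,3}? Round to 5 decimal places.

-0.02429

Richardson extrapolation on the trapezoidal column (denominator 4−1=3):
R_{1,1} = -0.0159471 + (-0.0159471 − (-0.0001722))/3 = -0.0212054
R_{2,1} = (4·(-0.0220359) − (-0.0159471)) / 3 = -0.0240655
R_{3,1} = -0.0237126 + (-0.0237126 − (-0.0220359))/3 = -0.0242715
R_{2,2} = (16·(-0.0240655) − (-0.0212054)) / 15 = -0.0242562
R_{3,2} = (16·(-0.0242715) − (-0.0240655)) / 15 = -0.0242852
R_{3,3} = (64·(-0.0242852) − (-0.0242562)) / 63 = -0.0242857
(Column j=1 coincides with Simpson's rule on the same nodes.)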